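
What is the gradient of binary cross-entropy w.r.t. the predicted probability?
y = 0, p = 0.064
∂L/∂p = 1.068

∂L/∂p = -y/p + (1-y)/(1-p) = 0 + 1/0.936 = 1.068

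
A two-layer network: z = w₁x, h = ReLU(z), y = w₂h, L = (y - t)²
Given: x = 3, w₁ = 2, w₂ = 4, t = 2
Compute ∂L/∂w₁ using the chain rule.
∂L/∂w₁ = 528

Forward pass:
z = w₁x = 2×3 = 6
h = ReLU(6) = 6
y = w₂h = 4×6 = 24

Backward pass:
∂L/∂y = 2(y - t) = 2(24 - 2) = 44
∂y/∂h = w₂ = 4
∂h/∂z = 1 (ReLU derivative)
∂z/∂w₁ = x = 3

∂L/∂w₁ = 44 × 4 × 1 × 3 = 528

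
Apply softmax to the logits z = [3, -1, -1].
p = [0.9647, 0.0177, 0.0177]

exp(z) = [20.09, 0.3679, 0.3679]
Sum = 20.82
p = [0.9647, 0.0177, 0.0177]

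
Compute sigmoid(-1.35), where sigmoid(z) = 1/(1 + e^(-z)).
0.2059

sigmoid(-1.35) = 1/(1 + e^(1.35)) = 1/(1 + 3.857) = 0.2059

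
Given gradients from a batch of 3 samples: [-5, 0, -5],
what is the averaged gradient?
Average gradient = -3.333

Average = (1/3)(-5 + 0 + -5) = -10/3 = -3.333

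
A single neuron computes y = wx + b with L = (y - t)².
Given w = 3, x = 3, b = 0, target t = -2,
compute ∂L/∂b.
∂L/∂b = 22

y = wx + b = (3)(3) + 0 = 9
∂L/∂y = 2(y - t) = 2(9 - -2) = 22
∂y/∂b = 1
∂L/∂b = ∂L/∂y · ∂y/∂b = 22 × 1 = 22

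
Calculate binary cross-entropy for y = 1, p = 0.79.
L = 0.2357

L = -1·log(0.79) - 0·log(0.21) = -log(0.79) = 0.2357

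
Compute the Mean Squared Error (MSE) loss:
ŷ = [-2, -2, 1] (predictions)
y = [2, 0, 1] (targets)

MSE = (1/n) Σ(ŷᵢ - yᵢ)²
MSE = 6.667

MSE = (1/3)((-2-2)² + (-2-0)² + (1-1)²) = (1/3)(16 + 4 + 0) = 6.667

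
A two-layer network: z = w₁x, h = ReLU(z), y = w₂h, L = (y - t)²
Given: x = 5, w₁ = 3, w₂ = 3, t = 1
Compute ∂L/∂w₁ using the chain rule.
∂L/∂w₁ = 1320

Forward pass:
z = w₁x = 3×5 = 15
h = ReLU(15) = 15
y = w₂h = 3×15 = 45

Backward pass:
∂L/∂y = 2(y - t) = 2(45 - 1) = 88
∂y/∂h = w₂ = 3
∂h/∂z = 1 (ReLU derivative)
∂z/∂w₁ = x = 5

∂L/∂w₁ = 88 × 3 × 1 × 5 = 1320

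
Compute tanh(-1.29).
-0.8591

tanh(-1.29) = (e^(-1.29) - e^(1.29))/(e^(-1.29) + e^(1.29)) = -0.8591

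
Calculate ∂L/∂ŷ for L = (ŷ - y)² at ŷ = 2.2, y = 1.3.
∂L/∂ŷ = 1.8

∂L/∂ŷ = 2(ŷ - y) = 2(2.2 - 1.3) = 2(0.9) = 1.8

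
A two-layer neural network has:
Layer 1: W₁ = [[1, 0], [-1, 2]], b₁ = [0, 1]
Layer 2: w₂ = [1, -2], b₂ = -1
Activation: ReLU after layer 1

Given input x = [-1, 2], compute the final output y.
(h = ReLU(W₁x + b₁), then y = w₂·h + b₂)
y = -13

Layer 1 pre-activation: z₁ = [-1, 6]
After ReLU: h = [0, 6]
Layer 2 output: y = 1×0 + -2×6 + -1 = -13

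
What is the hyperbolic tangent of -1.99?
-0.9633

tanh(-1.99) = (e^(-1.99) - e^(1.99))/(e^(-1.99) + e^(1.99)) = -0.9633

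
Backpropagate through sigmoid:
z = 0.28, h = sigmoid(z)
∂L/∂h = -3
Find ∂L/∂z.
∂L/∂z = -0.7355

σ(0.28) = 0.5695
σ'(0.28) = σ(0.28)(1 - σ(0.28)) = 0.5695 × 0.4305 = 0.2452
∂L/∂z = ∂L/∂h · σ'(z) = -3 × 0.2452 = -0.7355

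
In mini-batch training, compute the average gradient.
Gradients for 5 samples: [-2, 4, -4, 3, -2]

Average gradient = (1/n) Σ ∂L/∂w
Average gradient = -0.2

Average = (1/5)(-2 + 4 + -4 + 3 + -2) = -1/5 = -0.2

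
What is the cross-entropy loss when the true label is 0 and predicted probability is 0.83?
L = 1.772

L = -0·log(0.83) - 1·log(0.17) = -log(0.17) = 1.772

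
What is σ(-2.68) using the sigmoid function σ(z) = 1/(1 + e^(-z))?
0.06416

sigmoid(-2.68) = 1/(1 + e^(2.68)) = 1/(1 + 14.59) = 0.06416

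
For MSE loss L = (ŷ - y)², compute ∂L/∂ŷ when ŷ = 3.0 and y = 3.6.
∂L/∂ŷ = -1.2

∂L/∂ŷ = 2(ŷ - y) = 2(3.0 - 3.6) = 2(-0.6) = -1.2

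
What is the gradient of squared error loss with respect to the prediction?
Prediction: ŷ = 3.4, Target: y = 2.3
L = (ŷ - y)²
∂L/∂ŷ = 2.2

∂L/∂ŷ = 2(ŷ - y) = 2(3.4 - 2.3) = 2(1.1) = 2.2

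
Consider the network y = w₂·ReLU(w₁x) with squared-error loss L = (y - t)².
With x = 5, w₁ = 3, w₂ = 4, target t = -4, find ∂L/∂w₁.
∂L/∂w₁ = 2560

Forward pass:
z = w₁x = 3×5 = 15
h = ReLU(15) = 15
y = w₂h = 4×15 = 60

Backward pass:
∂L/∂y = 2(y - t) = 2(60 - -4) = 128
∂y/∂h = w₂ = 4
∂h/∂z = 1 (ReLU derivative)
∂z/∂w₁ = x = 5

∂L/∂w₁ = 128 × 4 × 1 × 5 = 2560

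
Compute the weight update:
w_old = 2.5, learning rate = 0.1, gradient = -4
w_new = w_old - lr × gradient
w_new = 2.9

w_new = w - η·∂L/∂w = 2.5 - 0.1×(-4) = 2.5 - (-0.4) = 2.9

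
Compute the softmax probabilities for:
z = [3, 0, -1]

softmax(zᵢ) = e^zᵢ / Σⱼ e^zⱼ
p = [0.9362, 0.0466, 0.0171]

exp(z) = [20.09, 1, 0.3679]
Sum = 21.45
p = [0.9362, 0.0466, 0.0171]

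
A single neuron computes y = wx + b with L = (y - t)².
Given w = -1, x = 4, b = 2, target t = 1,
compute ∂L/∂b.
∂L/∂b = -6

y = wx + b = (-1)(4) + 2 = -2
∂L/∂y = 2(y - t) = 2(-2 - 1) = -6
∂y/∂b = 1
∂L/∂b = ∂L/∂y · ∂y/∂b = -6 × 1 = -6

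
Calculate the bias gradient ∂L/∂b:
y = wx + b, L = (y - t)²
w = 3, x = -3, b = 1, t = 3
∂L/∂b = -22

y = wx + b = (3)(-3) + 1 = -8
∂L/∂y = 2(y - t) = 2(-8 - 3) = -22
∂y/∂b = 1
∂L/∂b = ∂L/∂y · ∂y/∂b = -22 × 1 = -22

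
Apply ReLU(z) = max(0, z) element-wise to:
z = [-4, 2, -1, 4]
h = [0, 2, 0, 4]

ReLU applied element-wise: max(0,-4)=0, max(0,2)=2, max(0,-1)=0, max(0,4)=4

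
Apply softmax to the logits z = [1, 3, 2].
p = [0.09, 0.6652, 0.2447]

exp(z) = [2.718, 20.09, 7.389]
Sum = 30.19
p = [0.09, 0.6652, 0.2447]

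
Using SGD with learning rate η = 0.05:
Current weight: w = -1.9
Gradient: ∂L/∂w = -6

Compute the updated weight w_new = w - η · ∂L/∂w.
w_new = -1.6

w_new = w - η·∂L/∂w = -1.9 - 0.05×(-6) = -1.9 - (-0.3) = -1.6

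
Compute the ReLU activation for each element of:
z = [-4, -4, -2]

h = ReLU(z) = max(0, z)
h = [0, 0, 0]

ReLU applied element-wise: max(0,-4)=0, max(0,-4)=0, max(0,-2)=0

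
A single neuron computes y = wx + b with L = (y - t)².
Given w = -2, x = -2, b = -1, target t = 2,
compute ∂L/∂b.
∂L/∂b = 2

y = wx + b = (-2)(-2) + -1 = 3
∂L/∂y = 2(y - t) = 2(3 - 2) = 2
∂y/∂b = 1
∂L/∂b = ∂L/∂y · ∂y/∂b = 2 × 1 = 2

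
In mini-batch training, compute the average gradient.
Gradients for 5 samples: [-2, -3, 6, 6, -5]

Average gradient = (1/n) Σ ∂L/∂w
Average gradient = 0.4

Average = (1/5)(-2 + -3 + 6 + 6 + -5) = 2/5 = 0.4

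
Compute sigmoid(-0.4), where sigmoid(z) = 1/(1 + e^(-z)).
0.4013

sigmoid(-0.4) = 1/(1 + e^(0.4)) = 1/(1 + 1.492) = 0.4013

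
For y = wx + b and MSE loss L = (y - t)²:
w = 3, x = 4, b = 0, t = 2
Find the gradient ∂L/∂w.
∂L/∂w = 80

y = wx + b = (3)(4) + 0 = 12
∂L/∂y = 2(y - t) = 2(12 - 2) = 20
∂y/∂w = x = 4
∂L/∂w = ∂L/∂y · ∂y/∂w = 20 × 4 = 80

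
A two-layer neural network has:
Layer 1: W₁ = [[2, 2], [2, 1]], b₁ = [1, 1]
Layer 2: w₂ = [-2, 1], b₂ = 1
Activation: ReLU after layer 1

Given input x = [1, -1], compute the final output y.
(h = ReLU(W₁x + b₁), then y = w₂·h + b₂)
y = 1

Layer 1 pre-activation: z₁ = [1, 2]
After ReLU: h = [1, 2]
Layer 2 output: y = -2×1 + 1×2 + 1 = 1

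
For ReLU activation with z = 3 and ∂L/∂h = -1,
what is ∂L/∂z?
∂L/∂z = -1

h = ReLU(3) = 3
Since z > 0: ∂h/∂z = 1
∂L/∂z = ∂L/∂h · ∂h/∂z = -1 × 1 = -1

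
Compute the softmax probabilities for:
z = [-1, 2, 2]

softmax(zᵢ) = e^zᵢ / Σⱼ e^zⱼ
p = [0.0243, 0.4879, 0.4879]

exp(z) = [0.3679, 7.389, 7.389]
Sum = 15.15
p = [0.0243, 0.4879, 0.4879]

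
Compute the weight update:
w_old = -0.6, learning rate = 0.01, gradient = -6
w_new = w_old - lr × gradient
w_new = -0.54

w_new = w - η·∂L/∂w = -0.6 - 0.01×(-6) = -0.6 - (-0.06) = -0.54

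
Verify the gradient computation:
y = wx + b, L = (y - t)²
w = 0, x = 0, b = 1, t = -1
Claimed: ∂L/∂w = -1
Incorrect

y = (0)(0) + 1 = 1
∂L/∂y = 2(y - t) = 2(1 - -1) = 4
∂y/∂w = x = 0
∂L/∂w = 4 × 0 = 0

Claimed value: -1
Incorrect: The correct gradient is 0.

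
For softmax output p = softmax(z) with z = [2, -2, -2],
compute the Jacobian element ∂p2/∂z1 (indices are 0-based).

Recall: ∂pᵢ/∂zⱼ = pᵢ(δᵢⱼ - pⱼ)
∂p2/∂z1 = -0.0003122

p = softmax(z) = [0.9647, 0.01767, 0.01767]
p2 = 0.01767, p1 = 0.01767

∂p2/∂z1 = -p2 × p1 = -0.01767 × 0.01767 = -0.0003122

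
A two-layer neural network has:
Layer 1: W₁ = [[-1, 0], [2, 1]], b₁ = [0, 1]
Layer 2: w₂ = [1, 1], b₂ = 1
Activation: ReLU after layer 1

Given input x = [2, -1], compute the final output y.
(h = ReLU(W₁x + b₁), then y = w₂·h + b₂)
y = 5

Layer 1 pre-activation: z₁ = [-2, 4]
After ReLU: h = [0, 4]
Layer 2 output: y = 1×0 + 1×4 + 1 = 5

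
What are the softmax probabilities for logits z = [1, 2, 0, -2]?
p = [0.2418, 0.6572, 0.0889, 0.012]

exp(z) = [2.718, 7.389, 1, 0.1353]
Sum = 11.24
p = [0.2418, 0.6572, 0.0889, 0.012]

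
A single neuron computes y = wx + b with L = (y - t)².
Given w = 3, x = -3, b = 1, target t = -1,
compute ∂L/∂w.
∂L/∂w = 42

y = wx + b = (3)(-3) + 1 = -8
∂L/∂y = 2(y - t) = 2(-8 - -1) = -14
∂y/∂w = x = -3
∂L/∂w = ∂L/∂y · ∂y/∂w = -14 × -3 = 42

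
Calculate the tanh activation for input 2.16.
0.9737

tanh(2.16) = (e^(2.16) - e^(-2.16))/(e^(2.16) + e^(-2.16)) = 0.9737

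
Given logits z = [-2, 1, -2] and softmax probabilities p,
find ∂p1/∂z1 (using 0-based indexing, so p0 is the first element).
∂p1/∂z1 = 0.08236

p = softmax(z) = [0.04528, 0.9094, 0.04528]
p1 = 0.9094

∂p1/∂z1 = p1(1 - p1) = 0.9094 × (1 - 0.9094) = 0.08236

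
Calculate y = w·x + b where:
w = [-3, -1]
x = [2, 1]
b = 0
y = -7

y = (-3)(2) + (-1)(1) + 0 = -7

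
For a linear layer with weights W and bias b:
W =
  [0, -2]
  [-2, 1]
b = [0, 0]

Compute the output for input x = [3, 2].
y = [-4, -4]

Wx = [0×3 + -2×2, -2×3 + 1×2]
   = [-4, -4]
y = Wx + b = [-4 + 0, -4 + 0] = [-4, -4]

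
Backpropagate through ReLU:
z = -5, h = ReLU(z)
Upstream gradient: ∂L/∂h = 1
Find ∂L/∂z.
∂L/∂z = 0

h = ReLU(-5) = 0
Since z < 0: ∂h/∂z = 0
∂L/∂z = ∂L/∂h · ∂h/∂z = 1 × 0 = 0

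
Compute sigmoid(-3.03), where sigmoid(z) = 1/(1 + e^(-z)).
0.04609

sigmoid(-3.03) = 1/(1 + e^(3.03)) = 1/(1 + 20.7) = 0.04609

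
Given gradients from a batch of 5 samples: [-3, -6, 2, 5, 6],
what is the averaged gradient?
Average gradient = 0.8

Average = (1/5)(-3 + -6 + 2 + 5 + 6) = 4/5 = 0.8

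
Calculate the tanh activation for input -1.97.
-0.9618

tanh(-1.97) = (e^(-1.97) - e^(1.97))/(e^(-1.97) + e^(1.97)) = -0.9618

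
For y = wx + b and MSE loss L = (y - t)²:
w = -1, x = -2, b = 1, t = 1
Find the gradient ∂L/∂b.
∂L/∂b = 4

y = wx + b = (-1)(-2) + 1 = 3
∂L/∂y = 2(y - t) = 2(3 - 1) = 4
∂y/∂b = 1
∂L/∂b = ∂L/∂y · ∂y/∂b = 4 × 1 = 4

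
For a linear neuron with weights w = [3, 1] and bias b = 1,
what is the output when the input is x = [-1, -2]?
y = -4

y = (3)(-1) + (1)(-2) + 1 = -4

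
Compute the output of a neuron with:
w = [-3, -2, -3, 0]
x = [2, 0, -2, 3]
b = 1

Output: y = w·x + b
y = 1

y = (-3)(2) + (-2)(0) + (-3)(-2) + (0)(3) + 1 = 1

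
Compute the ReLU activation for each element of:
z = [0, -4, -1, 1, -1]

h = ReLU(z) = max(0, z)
h = [0, 0, 0, 1, 0]

ReLU applied element-wise: max(0,0)=0, max(0,-4)=0, max(0,-1)=0, max(0,1)=1, max(0,-1)=0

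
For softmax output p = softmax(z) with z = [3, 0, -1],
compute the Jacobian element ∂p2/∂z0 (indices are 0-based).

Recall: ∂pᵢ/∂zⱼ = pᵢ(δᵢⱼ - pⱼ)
∂p2/∂z0 = -0.01605

p = softmax(z) = [0.9362, 0.04661, 0.01715]
p2 = 0.01715, p0 = 0.9362

∂p2/∂z0 = -p2 × p0 = -0.01715 × 0.9362 = -0.01605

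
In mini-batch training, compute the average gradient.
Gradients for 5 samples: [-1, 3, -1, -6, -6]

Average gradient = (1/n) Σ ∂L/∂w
Average gradient = -2.2

Average = (1/5)(-1 + 3 + -1 + -6 + -6) = -11/5 = -2.2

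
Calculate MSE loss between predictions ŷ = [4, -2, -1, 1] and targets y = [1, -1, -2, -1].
MSE = 3.75

MSE = (1/4)((4-1)² + (-2--1)² + (-1--2)² + (1--1)²) = (1/4)(9 + 1 + 1 + 4) = 3.75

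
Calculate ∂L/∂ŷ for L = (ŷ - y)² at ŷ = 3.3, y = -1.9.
∂L/∂ŷ = 10.4

∂L/∂ŷ = 2(ŷ - y) = 2(3.3 - -1.9) = 2(5.2) = 10.4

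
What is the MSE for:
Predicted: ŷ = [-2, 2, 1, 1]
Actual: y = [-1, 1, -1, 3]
MSE = 2.5

MSE = (1/4)((-2--1)² + (2-1)² + (1--1)² + (1-3)²) = (1/4)(1 + 1 + 4 + 4) = 2.5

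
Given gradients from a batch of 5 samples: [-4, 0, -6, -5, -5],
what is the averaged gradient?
Average gradient = -4

Average = (1/5)(-4 + 0 + -6 + -5 + -5) = -20/5 = -4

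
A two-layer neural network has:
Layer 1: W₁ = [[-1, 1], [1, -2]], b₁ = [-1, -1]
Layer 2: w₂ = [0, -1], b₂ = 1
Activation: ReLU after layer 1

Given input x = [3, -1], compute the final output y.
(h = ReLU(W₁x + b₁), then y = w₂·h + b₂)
y = -3

Layer 1 pre-activation: z₁ = [-5, 4]
After ReLU: h = [0, 4]
Layer 2 output: y = 0×0 + -1×4 + 1 = -3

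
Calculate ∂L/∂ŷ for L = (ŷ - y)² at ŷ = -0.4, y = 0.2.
∂L/∂ŷ = -1.2

∂L/∂ŷ = 2(ŷ - y) = 2(-0.4 - 0.2) = 2(-0.6) = -1.2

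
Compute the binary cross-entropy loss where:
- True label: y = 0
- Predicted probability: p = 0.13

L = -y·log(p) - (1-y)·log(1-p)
L = 0.1393

L = -0·log(0.13) - 1·log(0.87) = -log(0.87) = 0.1393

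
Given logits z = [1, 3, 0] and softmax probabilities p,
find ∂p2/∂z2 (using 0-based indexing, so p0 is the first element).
∂p2/∂z2 = 0.04025

p = softmax(z) = [0.1142, 0.8438, 0.04201]
p2 = 0.04201

∂p2/∂z2 = p2(1 - p2) = 0.04201 × (1 - 0.04201) = 0.04025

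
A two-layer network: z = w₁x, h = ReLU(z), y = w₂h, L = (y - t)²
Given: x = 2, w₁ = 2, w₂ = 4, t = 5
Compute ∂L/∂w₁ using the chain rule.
∂L/∂w₁ = 176

Forward pass:
z = w₁x = 2×2 = 4
h = ReLU(4) = 4
y = w₂h = 4×4 = 16

Backward pass:
∂L/∂y = 2(y - t) = 2(16 - 5) = 22
∂y/∂h = w₂ = 4
∂h/∂z = 1 (ReLU derivative)
∂z/∂w₁ = x = 2

∂L/∂w₁ = 22 × 4 × 1 × 2 = 176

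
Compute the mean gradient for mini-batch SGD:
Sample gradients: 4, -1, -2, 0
Average gradient = 0.25

Average = (1/4)(4 + -1 + -2 + 0) = 1/4 = 0.25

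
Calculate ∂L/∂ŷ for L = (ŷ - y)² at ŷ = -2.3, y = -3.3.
∂L/∂ŷ = 2.0

∂L/∂ŷ = 2(ŷ - y) = 2(-2.3 - -3.3) = 2(1.0) = 2.0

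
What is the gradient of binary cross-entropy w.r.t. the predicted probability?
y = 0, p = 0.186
∂L/∂p = 1.229

∂L/∂p = -y/p + (1-y)/(1-p) = 0 + 1/0.814 = 1.229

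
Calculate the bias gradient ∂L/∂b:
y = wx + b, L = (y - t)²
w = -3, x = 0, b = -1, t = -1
∂L/∂b = 0

y = wx + b = (-3)(0) + -1 = -1
∂L/∂y = 2(y - t) = 2(-1 - -1) = 0
∂y/∂b = 1
∂L/∂b = ∂L/∂y · ∂y/∂b = 0 × 1 = 0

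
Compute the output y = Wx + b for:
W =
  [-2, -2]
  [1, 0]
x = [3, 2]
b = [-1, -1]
y = [-11, 2]

Wx = [-2×3 + -2×2, 1×3 + 0×2]
   = [-10, 3]
y = Wx + b = [-10 + -1, 3 + -1] = [-11, 2]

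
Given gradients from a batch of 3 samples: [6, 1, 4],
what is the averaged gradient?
Average gradient = 3.667

Average = (1/3)(6 + 1 + 4) = 11/3 = 3.667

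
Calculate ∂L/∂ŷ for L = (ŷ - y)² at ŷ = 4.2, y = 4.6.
∂L/∂ŷ = -0.8

∂L/∂ŷ = 2(ŷ - y) = 2(4.2 - 4.6) = 2(-0.4) = -0.8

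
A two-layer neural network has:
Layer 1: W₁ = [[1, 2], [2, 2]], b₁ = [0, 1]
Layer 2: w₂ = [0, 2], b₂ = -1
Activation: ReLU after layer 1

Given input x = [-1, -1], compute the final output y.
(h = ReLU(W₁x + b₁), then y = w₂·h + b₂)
y = -1

Layer 1 pre-activation: z₁ = [-3, -3]
After ReLU: h = [0, 0]
Layer 2 output: y = 0×0 + 2×0 + -1 = -1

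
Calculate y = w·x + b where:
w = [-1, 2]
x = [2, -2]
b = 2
y = -4

y = (-1)(2) + (2)(-2) + 2 = -4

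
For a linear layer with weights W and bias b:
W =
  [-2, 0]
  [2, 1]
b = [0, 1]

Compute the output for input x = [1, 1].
y = [-2, 4]

Wx = [-2×1 + 0×1, 2×1 + 1×1]
   = [-2, 3]
y = Wx + b = [-2 + 0, 3 + 1] = [-2, 4]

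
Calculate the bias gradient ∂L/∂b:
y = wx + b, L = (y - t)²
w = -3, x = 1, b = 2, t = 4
∂L/∂b = -10

y = wx + b = (-3)(1) + 2 = -1
∂L/∂y = 2(y - t) = 2(-1 - 4) = -10
∂y/∂b = 1
∂L/∂b = ∂L/∂y · ∂y/∂b = -10 × 1 = -10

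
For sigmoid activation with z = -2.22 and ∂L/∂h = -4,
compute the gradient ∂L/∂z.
∂L/∂z = -0.3535

σ(-2.22) = 0.09797
σ'(-2.22) = σ(-2.22)(1 - σ(-2.22)) = 0.09797 × 0.902 = 0.08837
∂L/∂z = ∂L/∂h · σ'(z) = -4 × 0.08837 = -0.3535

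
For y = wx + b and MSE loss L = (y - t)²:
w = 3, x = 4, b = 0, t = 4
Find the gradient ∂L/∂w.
∂L/∂w = 64

y = wx + b = (3)(4) + 0 = 12
∂L/∂y = 2(y - t) = 2(12 - 4) = 16
∂y/∂w = x = 4
∂L/∂w = ∂L/∂y · ∂y/∂w = 16 × 4 = 64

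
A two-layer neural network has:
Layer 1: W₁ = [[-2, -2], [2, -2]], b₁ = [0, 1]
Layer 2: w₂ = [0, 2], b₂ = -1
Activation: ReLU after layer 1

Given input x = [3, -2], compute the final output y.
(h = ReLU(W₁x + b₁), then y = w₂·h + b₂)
y = 21

Layer 1 pre-activation: z₁ = [-2, 11]
After ReLU: h = [0, 11]
Layer 2 output: y = 0×0 + 2×11 + -1 = 21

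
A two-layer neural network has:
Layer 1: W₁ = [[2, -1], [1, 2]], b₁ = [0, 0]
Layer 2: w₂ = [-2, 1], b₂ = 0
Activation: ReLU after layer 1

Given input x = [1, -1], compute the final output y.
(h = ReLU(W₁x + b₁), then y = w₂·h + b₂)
y = -6

Layer 1 pre-activation: z₁ = [3, -1]
After ReLU: h = [3, 0]
Layer 2 output: y = -2×3 + 1×0 + 0 = -6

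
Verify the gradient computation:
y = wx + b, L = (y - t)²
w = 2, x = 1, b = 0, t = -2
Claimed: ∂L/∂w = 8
Correct

y = (2)(1) + 0 = 2
∂L/∂y = 2(y - t) = 2(2 - -2) = 8
∂y/∂w = x = 1
∂L/∂w = 8 × 1 = 8

Claimed value: 8
Correct: The correct gradient is 8.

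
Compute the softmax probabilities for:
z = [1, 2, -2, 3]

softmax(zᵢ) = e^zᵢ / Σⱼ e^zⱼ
p = [0.0896, 0.2436, 0.0045, 0.6623]

exp(z) = [2.718, 7.389, 0.1353, 20.09]
Sum = 30.33
p = [0.0896, 0.2436, 0.0045, 0.6623]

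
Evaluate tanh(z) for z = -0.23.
-0.226

tanh(-0.23) = (e^(-0.23) - e^(0.23))/(e^(-0.23) + e^(0.23)) = -0.226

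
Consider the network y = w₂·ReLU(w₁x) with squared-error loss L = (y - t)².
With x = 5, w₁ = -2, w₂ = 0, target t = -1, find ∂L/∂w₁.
∂L/∂w₁ = 0

Forward pass:
z = w₁x = -2×5 = -10
h = ReLU(-10) = 0
y = w₂h = 0×0 = 0

Backward pass:
∂L/∂y = 2(y - t) = 2(0 - -1) = 2
∂y/∂h = w₂ = 0
∂h/∂z = 0 (ReLU derivative)
∂z/∂w₁ = x = 5

∂L/∂w₁ = 2 × 0 × 0 × 5 = 0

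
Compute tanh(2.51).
0.9869

tanh(2.51) = (e^(2.51) - e^(-2.51))/(e^(2.51) + e^(-2.51)) = 0.9869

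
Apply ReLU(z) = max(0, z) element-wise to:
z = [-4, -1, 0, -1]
h = [0, 0, 0, 0]

ReLU applied element-wise: max(0,-4)=0, max(0,-1)=0, max(0,0)=0, max(0,-1)=0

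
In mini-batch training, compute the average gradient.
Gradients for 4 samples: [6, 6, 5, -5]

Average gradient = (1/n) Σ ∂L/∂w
Average gradient = 3

Average = (1/4)(6 + 6 + 5 + -5) = 12/4 = 3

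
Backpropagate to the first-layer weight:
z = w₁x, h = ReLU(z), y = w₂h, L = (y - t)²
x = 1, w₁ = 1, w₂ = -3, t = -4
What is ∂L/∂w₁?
∂L/∂w₁ = -6

Forward pass:
z = w₁x = 1×1 = 1
h = ReLU(1) = 1
y = w₂h = -3×1 = -3

Backward pass:
∂L/∂y = 2(y - t) = 2(-3 - -4) = 2
∂y/∂h = w₂ = -3
∂h/∂z = 1 (ReLU derivative)
∂z/∂w₁ = x = 1

∂L/∂w₁ = 2 × -3 × 1 × 1 = -6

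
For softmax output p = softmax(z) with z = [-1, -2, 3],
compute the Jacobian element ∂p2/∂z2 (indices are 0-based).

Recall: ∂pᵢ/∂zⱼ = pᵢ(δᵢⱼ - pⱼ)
∂p2/∂z2 = 0.02384

p = softmax(z) = [0.01787, 0.006573, 0.9756]
p2 = 0.9756

∂p2/∂z2 = p2(1 - p2) = 0.9756 × (1 - 0.9756) = 0.02384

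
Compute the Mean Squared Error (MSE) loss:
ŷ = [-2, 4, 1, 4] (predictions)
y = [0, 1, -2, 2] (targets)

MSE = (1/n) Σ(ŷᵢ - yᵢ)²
MSE = 6.5

MSE = (1/4)((-2-0)² + (4-1)² + (1--2)² + (4-2)²) = (1/4)(4 + 9 + 9 + 4) = 6.5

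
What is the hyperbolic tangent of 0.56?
0.508

tanh(0.56) = (e^(0.56) - e^(-0.56))/(e^(0.56) + e^(-0.56)) = 0.508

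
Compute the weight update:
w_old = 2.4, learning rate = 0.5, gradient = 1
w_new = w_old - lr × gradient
w_new = 1.9

w_new = w - η·∂L/∂w = 2.4 - 0.5×(1) = 2.4 - (0.5) = 1.9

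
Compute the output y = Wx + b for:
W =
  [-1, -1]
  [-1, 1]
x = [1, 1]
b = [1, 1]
y = [-1, 1]

Wx = [-1×1 + -1×1, -1×1 + 1×1]
   = [-2, 0]
y = Wx + b = [-2 + 1, 0 + 1] = [-1, 1]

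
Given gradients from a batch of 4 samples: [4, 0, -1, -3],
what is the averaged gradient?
Average gradient = 0

Average = (1/4)(4 + 0 + -1 + -3) = 0/4 = 0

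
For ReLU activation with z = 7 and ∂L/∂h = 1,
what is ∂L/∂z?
∂L/∂z = 1

h = ReLU(7) = 7
Since z > 0: ∂h/∂z = 1
∂L/∂z = ∂L/∂h · ∂h/∂z = 1 × 1 = 1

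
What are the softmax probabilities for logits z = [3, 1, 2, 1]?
p = [0.6103, 0.0826, 0.2245, 0.0826]

exp(z) = [20.09, 2.718, 7.389, 2.718]
Sum = 32.91
p = [0.6103, 0.0826, 0.2245, 0.0826]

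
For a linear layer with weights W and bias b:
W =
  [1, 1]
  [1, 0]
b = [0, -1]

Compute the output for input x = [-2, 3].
y = [1, -3]

Wx = [1×-2 + 1×3, 1×-2 + 0×3]
   = [1, -2]
y = Wx + b = [1 + 0, -2 + -1] = [1, -3]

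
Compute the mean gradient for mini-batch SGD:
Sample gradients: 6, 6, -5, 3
Average gradient = 2.5

Average = (1/4)(6 + 6 + -5 + 3) = 10/4 = 2.5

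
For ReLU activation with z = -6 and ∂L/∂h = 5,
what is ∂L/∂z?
∂L/∂z = 0

h = ReLU(-6) = 0
Since z < 0: ∂h/∂z = 0
∂L/∂z = ∂L/∂h · ∂h/∂z = 5 × 0 = 0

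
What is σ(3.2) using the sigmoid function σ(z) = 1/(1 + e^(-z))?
0.9608

sigmoid(3.2) = 1/(1 + e^(-3.2)) = 1/(1 + 0.04076) = 0.9608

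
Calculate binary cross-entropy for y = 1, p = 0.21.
L = 1.561

L = -1·log(0.21) - 0·log(0.79) = -log(0.21) = 1.561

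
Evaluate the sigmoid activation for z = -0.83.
0.3036

sigmoid(-0.83) = 1/(1 + e^(0.83)) = 1/(1 + 2.293) = 0.3036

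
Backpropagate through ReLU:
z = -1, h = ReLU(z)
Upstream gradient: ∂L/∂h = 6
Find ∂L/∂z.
∂L/∂z = 0

h = ReLU(-1) = 0
Since z < 0: ∂h/∂z = 0
∂L/∂z = ∂L/∂h · ∂h/∂z = 6 × 0 = 0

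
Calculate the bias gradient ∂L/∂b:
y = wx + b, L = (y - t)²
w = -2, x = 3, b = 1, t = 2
∂L/∂b = -14

y = wx + b = (-2)(3) + 1 = -5
∂L/∂y = 2(y - t) = 2(-5 - 2) = -14
∂y/∂b = 1
∂L/∂b = ∂L/∂y · ∂y/∂b = -14 × 1 = -14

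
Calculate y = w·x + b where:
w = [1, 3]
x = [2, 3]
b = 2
y = 13

y = (1)(2) + (3)(3) + 2 = 13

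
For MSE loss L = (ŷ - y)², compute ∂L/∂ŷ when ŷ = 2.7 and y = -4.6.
∂L/∂ŷ = 14.6

∂L/∂ŷ = 2(ŷ - y) = 2(2.7 - -4.6) = 2(7.3) = 14.6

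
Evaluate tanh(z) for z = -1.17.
-0.8243

tanh(-1.17) = (e^(-1.17) - e^(1.17))/(e^(-1.17) + e^(1.17)) = -0.8243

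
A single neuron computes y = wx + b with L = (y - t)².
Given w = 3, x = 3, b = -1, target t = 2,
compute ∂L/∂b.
∂L/∂b = 12

y = wx + b = (3)(3) + -1 = 8
∂L/∂y = 2(y - t) = 2(8 - 2) = 12
∂y/∂b = 1
∂L/∂b = ∂L/∂y · ∂y/∂b = 12 × 1 = 12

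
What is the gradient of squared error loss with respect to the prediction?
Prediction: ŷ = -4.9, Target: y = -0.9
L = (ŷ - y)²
∂L/∂ŷ = -8.0

∂L/∂ŷ = 2(ŷ - y) = 2(-4.9 - -0.9) = 2(-4.0) = -8.0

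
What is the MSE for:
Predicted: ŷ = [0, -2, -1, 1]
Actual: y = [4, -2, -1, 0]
MSE = 4.25

MSE = (1/4)((0-4)² + (-2--2)² + (-1--1)² + (1-0)²) = (1/4)(16 + 0 + 0 + 1) = 4.25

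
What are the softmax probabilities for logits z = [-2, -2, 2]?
p = [0.0177, 0.0177, 0.9647]

exp(z) = [0.1353, 0.1353, 7.389]
Sum = 7.66
p = [0.0177, 0.0177, 0.9647]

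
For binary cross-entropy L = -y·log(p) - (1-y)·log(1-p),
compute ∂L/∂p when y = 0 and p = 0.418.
∂L/∂p = 1.718

∂L/∂p = -y/p + (1-y)/(1-p) = 0 + 1/0.582 = 1.718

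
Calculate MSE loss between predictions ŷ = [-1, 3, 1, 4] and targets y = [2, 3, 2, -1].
MSE = 8.75

MSE = (1/4)((-1-2)² + (3-3)² + (1-2)² + (4--1)²) = (1/4)(9 + 0 + 1 + 25) = 8.75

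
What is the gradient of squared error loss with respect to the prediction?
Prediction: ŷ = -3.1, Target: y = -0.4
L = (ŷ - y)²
∂L/∂ŷ = -5.4

∂L/∂ŷ = 2(ŷ - y) = 2(-3.1 - -0.4) = 2(-2.7) = -5.4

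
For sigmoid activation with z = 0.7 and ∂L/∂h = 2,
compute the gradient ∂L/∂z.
∂L/∂z = 0.4434

σ(0.7) = 0.6682
σ'(0.7) = σ(0.7)(1 - σ(0.7)) = 0.6682 × 0.3318 = 0.2217
∂L/∂z = ∂L/∂h · σ'(z) = 2 × 0.2217 = 0.4434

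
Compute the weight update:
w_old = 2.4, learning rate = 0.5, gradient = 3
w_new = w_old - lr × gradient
w_new = 0.9

w_new = w - η·∂L/∂w = 2.4 - 0.5×(3) = 2.4 - (1.5) = 0.9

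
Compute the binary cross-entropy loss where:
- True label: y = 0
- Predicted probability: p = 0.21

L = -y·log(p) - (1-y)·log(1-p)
L = 0.2357

L = -0·log(0.21) - 1·log(0.79) = -log(0.79) = 0.2357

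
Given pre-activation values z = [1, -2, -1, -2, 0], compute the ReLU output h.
h = [1, 0, 0, 0, 0]

ReLU applied element-wise: max(0,1)=1, max(0,-2)=0, max(0,-1)=0, max(0,-2)=0, max(0,0)=0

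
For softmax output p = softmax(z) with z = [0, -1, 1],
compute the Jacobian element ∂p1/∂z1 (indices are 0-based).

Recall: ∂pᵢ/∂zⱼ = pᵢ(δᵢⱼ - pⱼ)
∂p1/∂z1 = 0.08193

p = softmax(z) = [0.2447, 0.09003, 0.6652]
p1 = 0.09003

∂p1/∂z1 = p1(1 - p1) = 0.09003 × (1 - 0.09003) = 0.08193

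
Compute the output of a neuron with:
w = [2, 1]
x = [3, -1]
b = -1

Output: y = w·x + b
y = 4

y = (2)(3) + (1)(-1) + -1 = 4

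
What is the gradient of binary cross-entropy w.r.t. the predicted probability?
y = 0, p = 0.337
∂L/∂p = 1.508

∂L/∂p = -y/p + (1-y)/(1-p) = 0 + 1/0.663 = 1.508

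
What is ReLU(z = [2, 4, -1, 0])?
h = [2, 4, 0, 0]

ReLU applied element-wise: max(0,2)=2, max(0,4)=4, max(0,-1)=0, max(0,0)=0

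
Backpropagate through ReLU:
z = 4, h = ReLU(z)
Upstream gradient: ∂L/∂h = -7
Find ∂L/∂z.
∂L/∂z = -7

h = ReLU(4) = 4
Since z > 0: ∂h/∂z = 1
∂L/∂z = ∂L/∂h · ∂h/∂z = -7 × 1 = -7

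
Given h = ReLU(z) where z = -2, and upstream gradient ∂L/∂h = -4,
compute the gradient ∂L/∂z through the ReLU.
∂L/∂z = 0

h = ReLU(-2) = 0
Since z < 0: ∂h/∂z = 0
∂L/∂z = ∂L/∂h · ∂h/∂z = -4 × 0 = 0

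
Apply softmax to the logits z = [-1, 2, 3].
p = [0.0132, 0.2654, 0.7214]

exp(z) = [0.3679, 7.389, 20.09]
Sum = 27.84
p = [0.0132, 0.2654, 0.7214]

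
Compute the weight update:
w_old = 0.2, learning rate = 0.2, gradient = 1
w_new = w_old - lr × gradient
w_new = 0

w_new = w - η·∂L/∂w = 0.2 - 0.2×(1) = 0.2 - (0.2) = 0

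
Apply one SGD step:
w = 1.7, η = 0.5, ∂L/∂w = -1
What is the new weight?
w_new = 2.2

w_new = w - η·∂L/∂w = 1.7 - 0.5×(-1) = 1.7 - (-0.5) = 2.2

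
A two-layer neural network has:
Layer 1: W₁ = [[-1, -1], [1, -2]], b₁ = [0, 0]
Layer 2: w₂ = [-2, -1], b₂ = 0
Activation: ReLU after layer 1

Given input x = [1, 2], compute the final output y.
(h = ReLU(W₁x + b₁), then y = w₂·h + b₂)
y = 0

Layer 1 pre-activation: z₁ = [-3, -3]
After ReLU: h = [0, 0]
Layer 2 output: y = -2×0 + -1×0 + 0 = 0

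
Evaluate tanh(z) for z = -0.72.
-0.6169

tanh(-0.72) = (e^(-0.72) - e^(0.72))/(e^(-0.72) + e^(0.72)) = -0.6169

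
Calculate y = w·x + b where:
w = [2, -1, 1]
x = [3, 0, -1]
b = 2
y = 7

y = (2)(3) + (-1)(0) + (1)(-1) + 2 = 7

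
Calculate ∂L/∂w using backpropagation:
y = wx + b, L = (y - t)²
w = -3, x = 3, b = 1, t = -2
∂L/∂w = -36

y = wx + b = (-3)(3) + 1 = -8
∂L/∂y = 2(y - t) = 2(-8 - -2) = -12
∂y/∂w = x = 3
∂L/∂w = ∂L/∂y · ∂y/∂w = -12 × 3 = -36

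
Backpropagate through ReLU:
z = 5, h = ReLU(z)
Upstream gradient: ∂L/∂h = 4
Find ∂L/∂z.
∂L/∂z = 4

h = ReLU(5) = 5
Since z > 0: ∂h/∂z = 1
∂L/∂z = ∂L/∂h · ∂h/∂z = 4 × 1 = 4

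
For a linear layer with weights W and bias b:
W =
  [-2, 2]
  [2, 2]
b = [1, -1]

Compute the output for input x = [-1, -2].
y = [-1, -7]

Wx = [-2×-1 + 2×-2, 2×-1 + 2×-2]
   = [-2, -6]
y = Wx + b = [-2 + 1, -6 + -1] = [-1, -7]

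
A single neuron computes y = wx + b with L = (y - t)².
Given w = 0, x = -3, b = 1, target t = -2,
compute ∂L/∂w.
∂L/∂w = -18

y = wx + b = (0)(-3) + 1 = 1
∂L/∂y = 2(y - t) = 2(1 - -2) = 6
∂y/∂w = x = -3
∂L/∂w = ∂L/∂y · ∂y/∂w = 6 × -3 = -18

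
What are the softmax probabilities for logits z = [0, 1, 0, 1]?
p = [0.1345, 0.3655, 0.1345, 0.3655]

exp(z) = [1, 2.718, 1, 2.718]
Sum = 7.437
p = [0.1345, 0.3655, 0.1345, 0.3655]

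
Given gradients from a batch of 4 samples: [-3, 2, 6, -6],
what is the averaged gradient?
Average gradient = -0.25

Average = (1/4)(-3 + 2 + 6 + -6) = -1/4 = -0.25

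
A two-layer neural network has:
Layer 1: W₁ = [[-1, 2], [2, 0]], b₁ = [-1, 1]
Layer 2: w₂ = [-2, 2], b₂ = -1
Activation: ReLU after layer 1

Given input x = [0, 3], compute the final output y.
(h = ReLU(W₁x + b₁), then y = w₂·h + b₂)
y = -9

Layer 1 pre-activation: z₁ = [5, 1]
After ReLU: h = [5, 1]
Layer 2 output: y = -2×5 + 2×1 + -1 = -9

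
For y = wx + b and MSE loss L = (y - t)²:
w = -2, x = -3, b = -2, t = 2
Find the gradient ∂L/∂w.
∂L/∂w = -12

y = wx + b = (-2)(-3) + -2 = 4
∂L/∂y = 2(y - t) = 2(4 - 2) = 4
∂y/∂w = x = -3
∂L/∂w = ∂L/∂y · ∂y/∂w = 4 × -3 = -12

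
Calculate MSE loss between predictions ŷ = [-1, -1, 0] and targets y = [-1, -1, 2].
MSE = 1.333

MSE = (1/3)((-1--1)² + (-1--1)² + (0-2)²) = (1/3)(0 + 0 + 4) = 1.333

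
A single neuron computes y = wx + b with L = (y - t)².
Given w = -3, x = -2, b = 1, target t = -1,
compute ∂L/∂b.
∂L/∂b = 16

y = wx + b = (-3)(-2) + 1 = 7
∂L/∂y = 2(y - t) = 2(7 - -1) = 16
∂y/∂b = 1
∂L/∂b = ∂L/∂y · ∂y/∂b = 16 × 1 = 16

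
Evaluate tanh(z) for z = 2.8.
0.9926

tanh(2.8) = (e^(2.8) - e^(-2.8))/(e^(2.8) + e^(-2.8)) = 0.9926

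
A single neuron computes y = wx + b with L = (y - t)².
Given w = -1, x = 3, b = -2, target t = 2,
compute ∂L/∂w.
∂L/∂w = -42

y = wx + b = (-1)(3) + -2 = -5
∂L/∂y = 2(y - t) = 2(-5 - 2) = -14
∂y/∂w = x = 3
∂L/∂w = ∂L/∂y · ∂y/∂w = -14 × 3 = -42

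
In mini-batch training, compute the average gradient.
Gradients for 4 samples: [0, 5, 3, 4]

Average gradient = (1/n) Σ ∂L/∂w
Average gradient = 3

Average = (1/4)(0 + 5 + 3 + 4) = 12/4 = 3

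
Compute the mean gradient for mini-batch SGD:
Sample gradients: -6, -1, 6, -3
Average gradient = -1

Average = (1/4)(-6 + -1 + 6 + -3) = -4/4 = -1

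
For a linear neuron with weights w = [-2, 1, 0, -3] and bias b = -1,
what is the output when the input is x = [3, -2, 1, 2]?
y = -15

y = (-2)(3) + (1)(-2) + (0)(1) + (-3)(2) + -1 = -15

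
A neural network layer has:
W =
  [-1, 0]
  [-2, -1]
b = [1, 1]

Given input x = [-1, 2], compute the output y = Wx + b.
y = [2, 1]

Wx = [-1×-1 + 0×2, -2×-1 + -1×2]
   = [1, 0]
y = Wx + b = [1 + 1, 0 + 1] = [2, 1]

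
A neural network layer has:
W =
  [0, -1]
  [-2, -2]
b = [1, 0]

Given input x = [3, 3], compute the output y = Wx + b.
y = [-2, -12]

Wx = [0×3 + -1×3, -2×3 + -2×3]
   = [-3, -12]
y = Wx + b = [-3 + 1, -12 + 0] = [-2, -12]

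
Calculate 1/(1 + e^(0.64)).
0.3452

sigmoid(-0.64) = 1/(1 + e^(0.64)) = 1/(1 + 1.896) = 0.3452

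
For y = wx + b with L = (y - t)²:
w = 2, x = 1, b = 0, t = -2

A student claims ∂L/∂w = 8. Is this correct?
Correct

y = (2)(1) + 0 = 2
∂L/∂y = 2(y - t) = 2(2 - -2) = 8
∂y/∂w = x = 1
∂L/∂w = 8 × 1 = 8

Claimed value: 8
Correct: The correct gradient is 8.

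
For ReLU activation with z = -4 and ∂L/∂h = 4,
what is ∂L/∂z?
∂L/∂z = 0

h = ReLU(-4) = 0
Since z < 0: ∂h/∂z = 0
∂L/∂z = ∂L/∂h · ∂h/∂z = 4 × 0 = 0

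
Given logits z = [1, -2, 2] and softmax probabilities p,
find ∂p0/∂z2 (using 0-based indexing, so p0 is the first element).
∂p0/∂z2 = -0.1915

p = softmax(z) = [0.2654, 0.01321, 0.7214]
p0 = 0.2654, p2 = 0.7214

∂p0/∂z2 = -p0 × p2 = -0.2654 × 0.7214 = -0.1915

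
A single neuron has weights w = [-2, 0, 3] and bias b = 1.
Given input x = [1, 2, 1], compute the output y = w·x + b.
y = 2

y = (-2)(1) + (0)(2) + (3)(1) + 1 = 2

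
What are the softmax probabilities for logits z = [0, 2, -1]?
p = [0.1142, 0.8438, 0.042]

exp(z) = [1, 7.389, 0.3679]
Sum = 8.757
p = [0.1142, 0.8438, 0.042]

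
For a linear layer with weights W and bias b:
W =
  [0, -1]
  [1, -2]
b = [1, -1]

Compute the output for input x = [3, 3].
y = [-2, -4]

Wx = [0×3 + -1×3, 1×3 + -2×3]
   = [-3, -3]
y = Wx + b = [-3 + 1, -3 + -1] = [-2, -4]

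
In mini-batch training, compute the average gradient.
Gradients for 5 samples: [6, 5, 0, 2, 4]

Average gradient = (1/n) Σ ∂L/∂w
Average gradient = 3.4

Average = (1/5)(6 + 5 + 0 + 2 + 4) = 17/5 = 3.4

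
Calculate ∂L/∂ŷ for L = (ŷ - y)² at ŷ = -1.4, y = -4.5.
∂L/∂ŷ = 6.2

∂L/∂ŷ = 2(ŷ - y) = 2(-1.4 - -4.5) = 2(3.1) = 6.2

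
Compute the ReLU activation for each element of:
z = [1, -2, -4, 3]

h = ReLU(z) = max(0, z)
h = [1, 0, 0, 3]

ReLU applied element-wise: max(0,1)=1, max(0,-2)=0, max(0,-4)=0, max(0,3)=3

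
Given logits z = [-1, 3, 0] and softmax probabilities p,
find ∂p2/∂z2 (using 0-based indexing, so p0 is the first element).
∂p2/∂z2 = 0.04444

p = softmax(z) = [0.01715, 0.9362, 0.04661]
p2 = 0.04661

∂p2/∂z2 = p2(1 - p2) = 0.04661 × (1 - 0.04661) = 0.04444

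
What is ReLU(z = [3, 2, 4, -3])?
h = [3, 2, 4, 0]

ReLU applied element-wise: max(0,3)=3, max(0,2)=2, max(0,4)=4, max(0,-3)=0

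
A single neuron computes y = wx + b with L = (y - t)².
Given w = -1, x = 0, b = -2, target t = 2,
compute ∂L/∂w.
∂L/∂w = 0

y = wx + b = (-1)(0) + -2 = -2
∂L/∂y = 2(y - t) = 2(-2 - 2) = -8
∂y/∂w = x = 0
∂L/∂w = ∂L/∂y · ∂y/∂w = -8 × 0 = 0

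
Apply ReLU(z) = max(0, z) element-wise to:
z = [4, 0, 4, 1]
h = [4, 0, 4, 1]

ReLU applied element-wise: max(0,4)=4, max(0,0)=0, max(0,4)=4, max(0,1)=1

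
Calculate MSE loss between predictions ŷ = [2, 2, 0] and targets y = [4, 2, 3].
MSE = 4.333

MSE = (1/3)((2-4)² + (2-2)² + (0-3)²) = (1/3)(4 + 0 + 9) = 4.333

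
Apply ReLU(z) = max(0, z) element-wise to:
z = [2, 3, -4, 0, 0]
h = [2, 3, 0, 0, 0]

ReLU applied element-wise: max(0,2)=2, max(0,3)=3, max(0,-4)=0, max(0,0)=0, max(0,0)=0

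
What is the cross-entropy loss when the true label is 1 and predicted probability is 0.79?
L = 0.2357

L = -1·log(0.79) - 0·log(0.21) = -log(0.79) = 0.2357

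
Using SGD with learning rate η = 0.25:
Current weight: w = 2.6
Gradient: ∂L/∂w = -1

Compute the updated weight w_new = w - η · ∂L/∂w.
w_new = 2.85

w_new = w - η·∂L/∂w = 2.6 - 0.25×(-1) = 2.6 - (-0.25) = 2.85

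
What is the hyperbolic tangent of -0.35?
-0.3364

tanh(-0.35) = (e^(-0.35) - e^(0.35))/(e^(-0.35) + e^(0.35)) = -0.3364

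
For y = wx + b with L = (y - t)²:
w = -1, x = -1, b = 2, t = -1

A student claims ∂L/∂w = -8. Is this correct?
Correct

y = (-1)(-1) + 2 = 3
∂L/∂y = 2(y - t) = 2(3 - -1) = 8
∂y/∂w = x = -1
∂L/∂w = 8 × -1 = -8

Claimed value: -8
Correct: The correct gradient is -8.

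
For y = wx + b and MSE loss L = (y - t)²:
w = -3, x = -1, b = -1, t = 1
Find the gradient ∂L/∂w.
∂L/∂w = -2

y = wx + b = (-3)(-1) + -1 = 2
∂L/∂y = 2(y - t) = 2(2 - 1) = 2
∂y/∂w = x = -1
∂L/∂w = ∂L/∂y · ∂y/∂w = 2 × -1 = -2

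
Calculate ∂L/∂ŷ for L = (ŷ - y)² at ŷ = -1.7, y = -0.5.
∂L/∂ŷ = -2.4

∂L/∂ŷ = 2(ŷ - y) = 2(-1.7 - -0.5) = 2(-1.2) = -2.4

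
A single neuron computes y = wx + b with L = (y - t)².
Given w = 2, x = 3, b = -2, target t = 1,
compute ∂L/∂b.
∂L/∂b = 6

y = wx + b = (2)(3) + -2 = 4
∂L/∂y = 2(y - t) = 2(4 - 1) = 6
∂y/∂b = 1
∂L/∂b = ∂L/∂y · ∂y/∂b = 6 × 1 = 6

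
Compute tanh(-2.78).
-0.9923

tanh(-2.78) = (e^(-2.78) - e^(2.78))/(e^(-2.78) + e^(2.78)) = -0.9923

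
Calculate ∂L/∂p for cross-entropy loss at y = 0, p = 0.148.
∂L/∂p = 1.174

∂L/∂p = -y/p + (1-y)/(1-p) = 0 + 1/0.852 = 1.174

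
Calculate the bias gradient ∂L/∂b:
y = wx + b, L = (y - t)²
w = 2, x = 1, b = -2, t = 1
∂L/∂b = -2

y = wx + b = (2)(1) + -2 = 0
∂L/∂y = 2(y - t) = 2(0 - 1) = -2
∂y/∂b = 1
∂L/∂b = ∂L/∂y · ∂y/∂b = -2 × 1 = -2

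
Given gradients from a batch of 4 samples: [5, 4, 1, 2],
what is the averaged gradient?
Average gradient = 3

Average = (1/4)(5 + 4 + 1 + 2) = 12/4 = 3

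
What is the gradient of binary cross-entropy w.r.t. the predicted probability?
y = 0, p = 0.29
∂L/∂p = 1.408

∂L/∂p = -y/p + (1-y)/(1-p) = 0 + 1/0.71 = 1.408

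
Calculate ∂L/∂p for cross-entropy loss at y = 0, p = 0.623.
∂L/∂p = 2.653

∂L/∂p = -y/p + (1-y)/(1-p) = 0 + 1/0.377 = 2.653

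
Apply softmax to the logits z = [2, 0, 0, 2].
p = [0.4404, 0.0596, 0.0596, 0.4404]

exp(z) = [7.389, 1, 1, 7.389]
Sum = 16.78
p = [0.4404, 0.0596, 0.0596, 0.4404]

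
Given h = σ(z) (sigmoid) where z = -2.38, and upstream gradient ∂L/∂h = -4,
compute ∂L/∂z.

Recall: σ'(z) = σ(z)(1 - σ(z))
∂L/∂z = -0.3101

σ(-2.38) = 0.08471
σ'(-2.38) = σ(-2.38)(1 - σ(-2.38)) = 0.08471 × 0.9153 = 0.07753
∂L/∂z = ∂L/∂h · σ'(z) = -4 × 0.07753 = -0.3101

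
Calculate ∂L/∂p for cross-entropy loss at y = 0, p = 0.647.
∂L/∂p = 2.833

∂L/∂p = -y/p + (1-y)/(1-p) = 0 + 1/0.353 = 2.833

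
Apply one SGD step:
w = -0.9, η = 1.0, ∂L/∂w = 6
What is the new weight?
w_new = -6.9

w_new = w - η·∂L/∂w = -0.9 - 1.0×(6) = -0.9 - (6) = -6.9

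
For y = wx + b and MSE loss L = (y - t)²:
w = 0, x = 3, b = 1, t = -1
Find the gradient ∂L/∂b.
∂L/∂b = 4

y = wx + b = (0)(3) + 1 = 1
∂L/∂y = 2(y - t) = 2(1 - -1) = 4
∂y/∂b = 1
∂L/∂b = ∂L/∂y · ∂y/∂b = 4 × 1 = 4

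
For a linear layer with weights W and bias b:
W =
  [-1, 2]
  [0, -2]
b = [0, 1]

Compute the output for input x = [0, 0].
y = [0, 1]

Wx = [-1×0 + 2×0, 0×0 + -2×0]
   = [0, 0]
y = Wx + b = [0 + 0, 0 + 1] = [0, 1]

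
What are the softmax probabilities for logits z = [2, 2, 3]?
p = [0.2119, 0.2119, 0.5761]

exp(z) = [7.389, 7.389, 20.09]
Sum = 34.86
p = [0.2119, 0.2119, 0.5761]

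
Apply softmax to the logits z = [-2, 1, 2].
p = [0.0132, 0.2654, 0.7214]

exp(z) = [0.1353, 2.718, 7.389]
Sum = 10.24
p = [0.0132, 0.2654, 0.7214]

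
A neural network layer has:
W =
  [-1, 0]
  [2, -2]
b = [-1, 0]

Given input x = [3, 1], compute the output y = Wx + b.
y = [-4, 4]

Wx = [-1×3 + 0×1, 2×3 + -2×1]
   = [-3, 4]
y = Wx + b = [-3 + -1, 4 + 0] = [-4, 4]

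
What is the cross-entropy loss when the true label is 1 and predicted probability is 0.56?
L = 0.5798

L = -1·log(0.56) - 0·log(0.44) = -log(0.56) = 0.5798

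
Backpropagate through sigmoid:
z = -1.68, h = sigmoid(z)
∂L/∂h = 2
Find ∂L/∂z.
∂L/∂z = 0.2648

σ(-1.68) = 0.1571
σ'(-1.68) = σ(-1.68)(1 - σ(-1.68)) = 0.1571 × 0.8429 = 0.1324
∂L/∂z = ∂L/∂h · σ'(z) = 2 × 0.1324 = 0.2648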